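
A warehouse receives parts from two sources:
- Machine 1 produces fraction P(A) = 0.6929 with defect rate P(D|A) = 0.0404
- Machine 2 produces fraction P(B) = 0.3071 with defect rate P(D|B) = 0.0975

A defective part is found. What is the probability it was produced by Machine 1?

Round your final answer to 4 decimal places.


Let A = from Machine 1, D = defective

Given:
- P(A) = 0.6929, P(B) = 0.3071
- P(D|A) = 0.0404, P(D|B) = 0.0975

Step 1: Find P(D)
P(D) = P(D|A)P(A) + P(D|B)P(B)
     = 0.0404 × 0.6929 + 0.0975 × 0.3071
     = 0.02799316 + 0.02994225
     = 0.05793541

Step 2: Apply Bayes' theorem
P(A|D) = P(D|A)P(A) / P(D)
       = 0.02799316 / 0.05793541
       = 0.4832


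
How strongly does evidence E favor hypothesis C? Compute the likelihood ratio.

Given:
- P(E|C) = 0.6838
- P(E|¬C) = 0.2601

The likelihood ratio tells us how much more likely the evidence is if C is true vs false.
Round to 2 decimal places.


Likelihood Ratio (LR) = P(E|C) / P(E|¬C)

LR = 0.6838 / 0.2601
   = 2.63

The evidence is 2.63 times more likely if C is true than if C is false.
Because LR exceeds 1, E is evidence for C.


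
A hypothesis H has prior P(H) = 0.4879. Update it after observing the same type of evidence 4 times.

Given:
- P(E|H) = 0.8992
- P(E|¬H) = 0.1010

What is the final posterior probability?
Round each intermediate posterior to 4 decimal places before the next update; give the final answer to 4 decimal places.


Sequential Bayesian updating:

Initial prior: P(H) = 0.4879

Update 1:
  P(E) = 0.8992 × 0.4879 + 0.1010 × 0.5121 = 0.43871968 + 0.05172210 = 0.49044178
  P(H|E) = 0.43871968 / 0.49044178 = 0.8945

Update 2:
  P(E) = 0.8992 × 0.8945 + 0.1010 × 0.1055 = 0.80433440 + 0.01065550 = 0.81498990
  P(H|E) = 0.80433440 / 0.81498990 = 0.9869

Update 3:
  P(E) = 0.8992 × 0.9869 + 0.1010 × 0.0131 = 0.88742048 + 0.00132310 = 0.88874358
  P(H|E) = 0.88742048 / 0.88874358 = 0.9985

Update 4:
  P(E) = 0.8992 × 0.9985 + 0.1010 × 0.0015 = 0.89785120 + 0.00015150 = 0.89800270
  P(H|E) = 0.89785120 / 0.89800270 = 0.9998

Final posterior: 0.9998


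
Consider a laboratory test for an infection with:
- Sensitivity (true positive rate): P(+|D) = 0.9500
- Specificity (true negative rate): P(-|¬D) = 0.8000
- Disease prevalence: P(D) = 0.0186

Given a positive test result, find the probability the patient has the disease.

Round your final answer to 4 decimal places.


Let D = has disease, + = positive test

Given:
- P(D) = 0.0186 (prevalence)
- P(+|D) = 0.9500 (sensitivity)
- P(-|¬D) = 0.8000 (specificity)
- P(+|¬D) = 0.2000 (false positive rate = 1 - specificity)

Step 1: Find P(+)
P(+) = P(+|D)P(D) + P(+|¬D)P(¬D)
     = 0.9500 × 0.0186 + 0.2000 × 0.9814
     = 0.01767000 + 0.19628000
     = 0.21395000

Step 2: Apply Bayes' theorem for P(D|+)
P(D|+) = P(+|D)P(D) / P(+)
       = 0.01767000 / 0.21395000
       = 0.0826


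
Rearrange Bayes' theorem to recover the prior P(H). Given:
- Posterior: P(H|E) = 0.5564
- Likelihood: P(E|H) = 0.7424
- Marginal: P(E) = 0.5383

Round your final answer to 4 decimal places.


From Bayes' theorem: P(H|E) = P(E|H) × P(H) / P(E)

Rearranging for P(H):
P(H) = P(H|E) × P(E) / P(E|H)
     = 0.5564 × 0.5383 / 0.7424
     = 0.29951012 / 0.7424
     = 0.4034


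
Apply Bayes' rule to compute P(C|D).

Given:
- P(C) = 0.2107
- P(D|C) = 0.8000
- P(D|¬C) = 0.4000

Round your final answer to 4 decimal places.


Bayes' theorem: P(C|D) = P(D|C) × P(C) / P(D)

Step 1: Calculate P(D) using law of total probability
P(D) = P(D|C)P(C) + P(D|¬C)P(¬C)
     = 0.8000 × 0.2107 + 0.4000 × 0.7893
     = 0.16856000 + 0.31572000
     = 0.48428000

Step 2: Apply Bayes' theorem
P(C|D) = P(D|C) × P(C) / P(D)
       = 0.16856000 / 0.48428000
       = 0.3481


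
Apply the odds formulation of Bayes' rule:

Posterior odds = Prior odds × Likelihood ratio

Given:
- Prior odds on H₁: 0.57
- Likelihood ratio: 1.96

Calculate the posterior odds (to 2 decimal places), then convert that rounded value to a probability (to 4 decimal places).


Step 1: Calculate posterior odds
Posterior odds = Prior odds × LR
               = 0.57 × 1.96
               = 1.12

Step 2: Convert to probability
P(H₁|E) = Posterior odds / (1 + Posterior odds)
       = 1.12 / (1 + 1.12)
       = 1.12 / 2.12
       = 0.5283

The evidence increased P(H₁) from 0.3631 to 0.5283.


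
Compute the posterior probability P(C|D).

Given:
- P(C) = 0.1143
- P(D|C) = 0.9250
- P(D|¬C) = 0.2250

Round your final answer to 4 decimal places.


Bayes' theorem: P(C|D) = P(D|C) × P(C) / P(D)

Step 1: Calculate P(D) using law of total probability
P(D) = P(D|C)P(C) + P(D|¬C)P(¬C)
     = 0.9250 × 0.1143 + 0.2250 × 0.8857
     = 0.10572750 + 0.19928250
     = 0.30501000

Step 2: Apply Bayes' theorem
P(C|D) = P(D|C) × P(C) / P(D)
       = 0.10572750 / 0.30501000
       = 0.3466


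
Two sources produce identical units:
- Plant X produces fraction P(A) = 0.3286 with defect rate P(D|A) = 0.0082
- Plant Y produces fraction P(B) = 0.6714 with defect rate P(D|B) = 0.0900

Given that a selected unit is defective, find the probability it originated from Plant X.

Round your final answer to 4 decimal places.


Let A = from Plant X, D = defective

Given:
- P(A) = 0.3286, P(B) = 0.6714
- P(D|A) = 0.0082, P(D|B) = 0.0900

Step 1: Find P(D)
P(D) = P(D|A)P(A) + P(D|B)P(B)
     = 0.0082 × 0.3286 + 0.0900 × 0.6714
     = 0.00269452 + 0.06042600
     = 0.06312052

Step 2: Apply Bayes' theorem
P(A|D) = P(D|A)P(A) / P(D)
       = 0.00269452 / 0.06312052
       = 0.0427


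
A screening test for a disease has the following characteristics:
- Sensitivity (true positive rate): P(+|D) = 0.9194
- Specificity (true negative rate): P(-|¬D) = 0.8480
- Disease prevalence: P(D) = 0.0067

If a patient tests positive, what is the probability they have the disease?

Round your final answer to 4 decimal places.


Let D = has disease, + = positive test

Given:
- P(D) = 0.0067 (prevalence)
- P(+|D) = 0.9194 (sensitivity)
- P(-|¬D) = 0.8480 (specificity)
- P(+|¬D) = 0.1520 (false positive rate = 1 - specificity)

Step 1: Find P(+)
P(+) = P(+|D)P(D) + P(+|¬D)P(¬D)
     = 0.9194 × 0.0067 + 0.1520 × 0.9933
     = 0.00615998 + 0.15098160
     = 0.15714158

Step 2: Apply Bayes' theorem for P(D|+)
P(D|+) = P(+|D)P(D) / P(+)
       = 0.00615998 / 0.15714158
       = 0.0392


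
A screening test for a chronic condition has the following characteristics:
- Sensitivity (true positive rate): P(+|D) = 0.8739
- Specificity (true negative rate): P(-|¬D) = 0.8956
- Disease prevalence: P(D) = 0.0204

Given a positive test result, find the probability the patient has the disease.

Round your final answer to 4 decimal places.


Let D = has disease, + = positive test

Given:
- P(D) = 0.0204 (prevalence)
- P(+|D) = 0.8739 (sensitivity)
- P(-|¬D) = 0.8956 (specificity)
- P(+|¬D) = 0.1044 (false positive rate = 1 - specificity)

Step 1: Find P(+)
P(+) = P(+|D)P(D) + P(+|¬D)P(¬D)
     = 0.8739 × 0.0204 + 0.1044 × 0.9796
     = 0.01782756 + 0.10227024
     = 0.12009780

Step 2: Apply Bayes' theorem for P(D|+)
P(D|+) = P(+|D)P(D) / P(+)
       = 0.01782756 / 0.12009780
       = 0.1484


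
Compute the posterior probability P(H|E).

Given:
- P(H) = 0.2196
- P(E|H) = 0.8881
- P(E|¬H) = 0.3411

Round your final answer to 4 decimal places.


Bayes' theorem: P(H|E) = P(E|H) × P(H) / P(E)

Step 1: Calculate P(E) using law of total probability
P(E) = P(E|H)P(H) + P(E|¬H)P(¬H)
     = 0.8881 × 0.2196 + 0.3411 × 0.7804
     = 0.19502676 + 0.26619444
     = 0.46122120

Step 2: Apply Bayes' theorem
P(H|E) = P(E|H) × P(H) / P(E)
       = 0.19502676 / 0.46122120
       = 0.4228


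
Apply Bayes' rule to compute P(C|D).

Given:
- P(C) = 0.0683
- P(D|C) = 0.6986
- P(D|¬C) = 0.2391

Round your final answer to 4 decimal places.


Bayes' theorem: P(C|D) = P(D|C) × P(C) / P(D)

Step 1: Calculate P(D) using law of total probability
P(D) = P(D|C)P(C) + P(D|¬C)P(¬C)
     = 0.6986 × 0.0683 + 0.2391 × 0.9317
     = 0.04771438 + 0.22276947
     = 0.27048385

Step 2: Apply Bayes' theorem
P(C|D) = P(D|C) × P(C) / P(D)
       = 0.04771438 / 0.27048385
       = 0.1764


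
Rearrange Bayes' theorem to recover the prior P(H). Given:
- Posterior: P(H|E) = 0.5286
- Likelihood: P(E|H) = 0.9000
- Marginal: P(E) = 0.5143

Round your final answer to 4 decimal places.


From Bayes' theorem: P(H|E) = P(E|H) × P(H) / P(E)

Rearranging for P(H):
P(H) = P(H|E) × P(E) / P(E|H)
     = 0.5286 × 0.5143 / 0.9000
     = 0.27185898 / 0.9000
     = 0.3021


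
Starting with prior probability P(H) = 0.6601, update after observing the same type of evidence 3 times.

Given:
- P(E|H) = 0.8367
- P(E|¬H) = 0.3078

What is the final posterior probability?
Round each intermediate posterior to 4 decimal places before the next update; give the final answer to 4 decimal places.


Sequential Bayesian updating:

Initial prior: P(H) = 0.6601

Update 1:
  P(E) = 0.8367 × 0.6601 + 0.3078 × 0.3399 = 0.55230567 + 0.10462122 = 0.65692689
  P(H|E) = 0.55230567 / 0.65692689 = 0.8407

Update 2:
  P(E) = 0.8367 × 0.8407 + 0.3078 × 0.1593 = 0.70341369 + 0.04903254 = 0.75244623
  P(H|E) = 0.70341369 / 0.75244623 = 0.9348

Update 3:
  P(E) = 0.8367 × 0.9348 + 0.3078 × 0.0652 = 0.78214716 + 0.02006856 = 0.80221572
  P(H|E) = 0.78214716 / 0.80221572 = 0.9750

Final posterior: 0.9750


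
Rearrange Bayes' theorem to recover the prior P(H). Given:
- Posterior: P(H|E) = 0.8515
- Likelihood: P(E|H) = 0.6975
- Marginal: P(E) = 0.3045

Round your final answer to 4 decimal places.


From Bayes' theorem: P(H|E) = P(E|H) × P(H) / P(E)

Rearranging for P(H):
P(H) = P(H|E) × P(E) / P(E|H)
     = 0.8515 × 0.3045 / 0.6975
     = 0.25928175 / 0.6975
     = 0.3717


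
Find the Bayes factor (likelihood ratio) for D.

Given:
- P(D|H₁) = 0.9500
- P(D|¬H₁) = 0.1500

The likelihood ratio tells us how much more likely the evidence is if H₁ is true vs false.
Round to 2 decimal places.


Likelihood Ratio (LR) = P(D|H₁) / P(D|¬H₁)

LR = 0.9500 / 0.1500
   = 6.33

The evidence is 6.33 times more likely if H₁ is true than if H₁ is false.
LR > 1, so observing D raises the odds in favor of H₁.


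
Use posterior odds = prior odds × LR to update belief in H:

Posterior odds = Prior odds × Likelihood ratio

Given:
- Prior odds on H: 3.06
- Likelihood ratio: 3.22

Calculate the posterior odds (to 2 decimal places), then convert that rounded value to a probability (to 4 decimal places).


Step 1: Calculate posterior odds
Posterior odds = Prior odds × LR
               = 3.06 × 3.22
               = 9.85

Step 2: Convert to probability
P(H|E) = Posterior odds / (1 + Posterior odds)
       = 9.85 / (1 + 9.85)
       = 9.85 / 10.85
       = 0.9078

The evidence increased P(H) from 0.7537 to 0.9078.


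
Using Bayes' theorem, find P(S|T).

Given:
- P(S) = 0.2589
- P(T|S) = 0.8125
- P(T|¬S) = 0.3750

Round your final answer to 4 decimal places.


Bayes' theorem: P(S|T) = P(T|S) × P(S) / P(T)

Step 1: Calculate P(T) using law of total probability
P(T) = P(T|S)P(S) + P(T|¬S)P(¬S)
     = 0.8125 × 0.2589 + 0.3750 × 0.7411
     = 0.21035625 + 0.27791250
     = 0.48826875

Step 2: Apply Bayes' theorem
P(S|T) = P(T|S) × P(S) / P(T)
       = 0.21035625 / 0.48826875
       = 0.4308


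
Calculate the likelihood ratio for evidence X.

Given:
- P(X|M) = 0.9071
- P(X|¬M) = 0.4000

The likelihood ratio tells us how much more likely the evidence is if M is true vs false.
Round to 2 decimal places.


Likelihood Ratio (LR) = P(X|M) / P(X|¬M)

LR = 0.9071 / 0.4000
   = 2.27

The evidence is 2.27 times more likely if M is true than if M is false.
Because LR exceeds 1, X is evidence for M.


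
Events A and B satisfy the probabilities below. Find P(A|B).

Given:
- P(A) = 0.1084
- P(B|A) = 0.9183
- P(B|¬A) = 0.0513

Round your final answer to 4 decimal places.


Bayes' theorem: P(A|B) = P(B|A) × P(A) / P(B)

Step 1: Calculate P(B) using law of total probability
P(B) = P(B|A)P(A) + P(B|¬A)P(¬A)
     = 0.9183 × 0.1084 + 0.0513 × 0.8916
     = 0.09954372 + 0.04573908
     = 0.14528280

Step 2: Apply Bayes' theorem
P(A|B) = P(B|A) × P(A) / P(B)
       = 0.09954372 / 0.14528280
       = 0.6852


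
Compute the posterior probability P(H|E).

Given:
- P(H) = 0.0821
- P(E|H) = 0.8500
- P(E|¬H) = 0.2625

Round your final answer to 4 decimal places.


Bayes' theorem: P(H|E) = P(E|H) × P(H) / P(E)

Step 1: Calculate P(E) using law of total probability
P(E) = P(E|H)P(H) + P(E|¬H)P(¬H)
     = 0.8500 × 0.0821 + 0.2625 × 0.9179
     = 0.06978500 + 0.24094875
     = 0.31073375

Step 2: Apply Bayes' theorem
P(H|E) = P(E|H) × P(H) / P(E)
       = 0.06978500 / 0.31073375
       = 0.2246


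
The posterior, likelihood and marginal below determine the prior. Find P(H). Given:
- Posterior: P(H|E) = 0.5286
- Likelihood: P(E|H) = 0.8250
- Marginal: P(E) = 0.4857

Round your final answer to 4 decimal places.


From Bayes' theorem: P(H|E) = P(E|H) × P(H) / P(E)

Rearranging for P(H):
P(H) = P(H|E) × P(E) / P(E|H)
     = 0.5286 × 0.4857 / 0.8250
     = 0.25674102 / 0.8250
     = 0.3112


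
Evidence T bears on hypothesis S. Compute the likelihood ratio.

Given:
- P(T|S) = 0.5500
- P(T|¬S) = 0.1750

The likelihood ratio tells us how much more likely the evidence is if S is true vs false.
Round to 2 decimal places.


Likelihood Ratio (LR) = P(T|S) / P(T|¬S)

LR = 0.5500 / 0.1750
   = 3.14

The evidence is 3.14 times more likely if S is true than if S is false.
LR > 1, so observing T raises the odds in favor of S.


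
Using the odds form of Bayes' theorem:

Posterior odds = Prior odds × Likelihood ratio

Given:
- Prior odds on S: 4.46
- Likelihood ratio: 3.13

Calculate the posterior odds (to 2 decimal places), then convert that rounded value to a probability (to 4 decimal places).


Step 1: Calculate posterior odds
Posterior odds = Prior odds × LR
               = 4.46 × 3.13
               = 13.96

Step 2: Convert to probability
P(S|E) = Posterior odds / (1 + Posterior odds)
       = 13.96 / (1 + 13.96)
       = 13.96 / 14.96
       = 0.9332

The evidence increased P(S) from 0.8168 to 0.9332.


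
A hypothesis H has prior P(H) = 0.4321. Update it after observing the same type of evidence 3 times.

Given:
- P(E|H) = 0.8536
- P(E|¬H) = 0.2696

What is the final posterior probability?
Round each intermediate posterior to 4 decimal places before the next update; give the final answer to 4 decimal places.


Sequential Bayesian updating:

Initial prior: P(H) = 0.4321

Update 1:
  P(E) = 0.8536 × 0.4321 + 0.2696 × 0.5679 = 0.36884056 + 0.15310584 = 0.52194640
  P(H|E) = 0.36884056 / 0.52194640 = 0.7067

Update 2:
  P(E) = 0.8536 × 0.7067 + 0.2696 × 0.2933 = 0.60323912 + 0.07907368 = 0.68231280
  P(H|E) = 0.60323912 / 0.68231280 = 0.8841

Update 3:
  P(E) = 0.8536 × 0.8841 + 0.2696 × 0.1159 = 0.75466776 + 0.03124664 = 0.78591440
  P(H|E) = 0.75466776 / 0.78591440 = 0.9602

Final posterior: 0.9602


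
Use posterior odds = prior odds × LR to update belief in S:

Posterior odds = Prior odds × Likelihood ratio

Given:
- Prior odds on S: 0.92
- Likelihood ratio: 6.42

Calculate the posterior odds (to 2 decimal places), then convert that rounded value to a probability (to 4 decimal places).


Step 1: Calculate posterior odds
Posterior odds = Prior odds × LR
               = 0.92 × 6.42
               = 5.91

Step 2: Convert to probability
P(S|E) = Posterior odds / (1 + Posterior odds)
       = 5.91 / (1 + 5.91)
       = 5.91 / 6.91
       = 0.8553

The evidence increased P(S) from 0.4792 to 0.8553.


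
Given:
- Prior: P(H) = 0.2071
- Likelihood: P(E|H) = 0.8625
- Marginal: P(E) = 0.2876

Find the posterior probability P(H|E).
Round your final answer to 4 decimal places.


Using Bayes' theorem:

P(H|E) = P(E|H) × P(H) / P(E)
       = 0.8625 × 0.2071 / 0.2876
       = 0.17862375 / 0.2876
       = 0.6211

The evidence strengthens our belief in H.
Prior: 0.2071 → Posterior: 0.6211


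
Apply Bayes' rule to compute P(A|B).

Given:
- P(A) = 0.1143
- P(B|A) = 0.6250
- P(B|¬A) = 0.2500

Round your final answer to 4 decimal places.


Bayes' theorem: P(A|B) = P(B|A) × P(A) / P(B)

Step 1: Calculate P(B) using law of total probability
P(B) = P(B|A)P(A) + P(B|¬A)P(¬A)
     = 0.6250 × 0.1143 + 0.2500 × 0.8857
     = 0.07143750 + 0.22142500
     = 0.29286250

Step 2: Apply Bayes' theorem
P(A|B) = P(B|A) × P(A) / P(B)
       = 0.07143750 / 0.29286250
       = 0.2439


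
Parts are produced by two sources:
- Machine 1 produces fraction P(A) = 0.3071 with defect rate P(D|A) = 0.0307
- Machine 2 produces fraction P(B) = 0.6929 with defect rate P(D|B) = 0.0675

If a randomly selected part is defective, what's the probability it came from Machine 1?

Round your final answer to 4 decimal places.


Let A = from Machine 1, D = defective

Given:
- P(A) = 0.3071, P(B) = 0.6929
- P(D|A) = 0.0307, P(D|B) = 0.0675

Step 1: Find P(D)
P(D) = P(D|A)P(A) + P(D|B)P(B)
     = 0.0307 × 0.3071 + 0.0675 × 0.6929
     = 0.00942797 + 0.04677075
     = 0.05619872

Step 2: Apply Bayes' theorem
P(A|D) = P(D|A)P(A) / P(D)
       = 0.00942797 / 0.05619872
       = 0.1678


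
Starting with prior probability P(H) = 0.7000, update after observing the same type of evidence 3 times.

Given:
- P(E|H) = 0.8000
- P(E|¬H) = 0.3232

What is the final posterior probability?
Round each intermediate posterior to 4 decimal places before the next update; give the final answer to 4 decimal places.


Sequential Bayesian updating:

Initial prior: P(H) = 0.7000

Update 1:
  P(E) = 0.8000 × 0.7000 + 0.3232 × 0.3000 = 0.56000000 + 0.09696000 = 0.65696000
  P(H|E) = 0.56000000 / 0.65696000 = 0.8524

Update 2:
  P(E) = 0.8000 × 0.8524 + 0.3232 × 0.1476 = 0.68192000 + 0.04770432 = 0.72962432
  P(H|E) = 0.68192000 / 0.72962432 = 0.9346

Update 3:
  P(E) = 0.8000 × 0.9346 + 0.3232 × 0.0654 = 0.74768000 + 0.02113728 = 0.76881728
  P(H|E) = 0.74768000 / 0.76881728 = 0.9725

Final posterior: 0.9725


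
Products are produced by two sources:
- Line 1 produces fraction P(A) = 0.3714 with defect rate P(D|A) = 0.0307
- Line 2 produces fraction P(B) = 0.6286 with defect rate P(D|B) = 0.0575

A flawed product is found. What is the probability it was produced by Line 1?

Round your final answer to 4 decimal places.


Let A = from Line 1, D = flawed

Given:
- P(A) = 0.3714, P(B) = 0.6286
- P(D|A) = 0.0307, P(D|B) = 0.0575

Step 1: Find P(D)
P(D) = P(D|A)P(A) + P(D|B)P(B)
     = 0.0307 × 0.3714 + 0.0575 × 0.6286
     = 0.01140198 + 0.03614450
     = 0.04754648

Step 2: Apply Bayes' theorem
P(A|D) = P(D|A)P(A) / P(D)
       = 0.01140198 / 0.04754648
       = 0.2398


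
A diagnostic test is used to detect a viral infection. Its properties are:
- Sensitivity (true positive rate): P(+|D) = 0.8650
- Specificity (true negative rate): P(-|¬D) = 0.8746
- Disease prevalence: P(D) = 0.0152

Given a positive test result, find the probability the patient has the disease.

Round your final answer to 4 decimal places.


Let D = has disease, + = positive test

Given:
- P(D) = 0.0152 (prevalence)
- P(+|D) = 0.8650 (sensitivity)
- P(-|¬D) = 0.8746 (specificity)
- P(+|¬D) = 0.1254 (false positive rate = 1 - specificity)

Step 1: Find P(+)
P(+) = P(+|D)P(D) + P(+|¬D)P(¬D)
     = 0.8650 × 0.0152 + 0.1254 × 0.9848
     = 0.01314800 + 0.12349392
     = 0.13664192

Step 2: Apply Bayes' theorem for P(D|+)
P(D|+) = P(+|D)P(D) / P(+)
       = 0.01314800 / 0.13664192
       = 0.0962


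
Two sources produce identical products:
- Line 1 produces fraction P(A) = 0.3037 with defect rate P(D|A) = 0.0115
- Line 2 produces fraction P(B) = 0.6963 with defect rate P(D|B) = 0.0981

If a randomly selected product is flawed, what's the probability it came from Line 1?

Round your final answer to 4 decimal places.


Let A = from Line 1, D = flawed

Given:
- P(A) = 0.3037, P(B) = 0.6963
- P(D|A) = 0.0115, P(D|B) = 0.0981

Step 1: Find P(D)
P(D) = P(D|A)P(A) + P(D|B)P(B)
     = 0.0115 × 0.3037 + 0.0981 × 0.6963
     = 0.00349255 + 0.06830703
     = 0.07179958

Step 2: Apply Bayes' theorem
P(A|D) = P(D|A)P(A) / P(D)
       = 0.00349255 / 0.07179958
       = 0.0486


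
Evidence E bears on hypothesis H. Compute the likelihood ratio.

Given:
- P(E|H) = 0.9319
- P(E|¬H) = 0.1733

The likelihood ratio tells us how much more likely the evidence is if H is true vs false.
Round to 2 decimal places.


Likelihood Ratio (LR) = P(E|H) / P(E|¬H)

LR = 0.9319 / 0.1733
   = 5.38

The evidence is 5.38 times more likely if H is true than if H is false.
Since LR > 1, the evidence supports H over ¬H.


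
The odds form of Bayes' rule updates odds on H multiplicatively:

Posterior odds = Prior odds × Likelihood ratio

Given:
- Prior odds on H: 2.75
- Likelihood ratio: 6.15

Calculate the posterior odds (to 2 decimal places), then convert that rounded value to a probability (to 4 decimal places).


Step 1: Calculate posterior odds
Posterior odds = Prior odds × LR
               = 2.75 × 6.15
               = 16.91

Step 2: Convert to probability
P(H|E) = Posterior odds / (1 + Posterior odds)
       = 16.91 / (1 + 16.91)
       = 16.91 / 17.91
       = 0.9442

The evidence increased P(H) from 0.7333 to 0.9442.


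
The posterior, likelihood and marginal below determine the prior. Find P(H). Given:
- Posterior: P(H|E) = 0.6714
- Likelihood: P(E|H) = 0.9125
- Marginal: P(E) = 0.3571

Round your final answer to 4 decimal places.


From Bayes' theorem: P(H|E) = P(E|H) × P(H) / P(E)

Rearranging for P(H):
P(H) = P(H|E) × P(E) / P(E|H)
     = 0.6714 × 0.3571 / 0.9125
     = 0.23975694 / 0.9125
     = 0.2627


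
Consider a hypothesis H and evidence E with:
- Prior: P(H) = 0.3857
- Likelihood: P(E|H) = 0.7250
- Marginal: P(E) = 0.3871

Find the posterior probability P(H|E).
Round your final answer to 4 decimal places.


Using Bayes' theorem:

P(H|E) = P(E|H) × P(H) / P(E)
       = 0.7250 × 0.3857 / 0.3871
       = 0.27963250 / 0.3871
       = 0.7224

The evidence strengthens our belief in H.
Prior: 0.3857 → Posterior: 0.7224


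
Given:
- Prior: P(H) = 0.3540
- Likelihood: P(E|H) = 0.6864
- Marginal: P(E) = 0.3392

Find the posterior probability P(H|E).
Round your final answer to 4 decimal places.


Using Bayes' theorem:

P(H|E) = P(E|H) × P(H) / P(E)
       = 0.6864 × 0.3540 / 0.3392
       = 0.24298560 / 0.3392
       = 0.7163

The evidence strengthens our belief in H.
Prior: 0.3540 → Posterior: 0.7163


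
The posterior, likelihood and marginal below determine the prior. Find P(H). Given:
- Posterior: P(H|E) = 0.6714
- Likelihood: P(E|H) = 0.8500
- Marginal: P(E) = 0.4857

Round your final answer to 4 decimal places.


From Bayes' theorem: P(H|E) = P(E|H) × P(H) / P(E)

Rearranging for P(H):
P(H) = P(H|E) × P(E) / P(E|H)
     = 0.6714 × 0.4857 / 0.8500
     = 0.32609898 / 0.8500
     = 0.3836


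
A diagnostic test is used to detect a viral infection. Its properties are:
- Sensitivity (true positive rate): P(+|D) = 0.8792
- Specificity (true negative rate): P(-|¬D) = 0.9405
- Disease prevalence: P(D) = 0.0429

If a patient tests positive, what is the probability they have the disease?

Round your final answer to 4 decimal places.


Let D = has disease, + = positive test

Given:
- P(D) = 0.0429 (prevalence)
- P(+|D) = 0.8792 (sensitivity)
- P(-|¬D) = 0.9405 (specificity)
- P(+|¬D) = 0.0595 (false positive rate = 1 - specificity)

Step 1: Find P(+)
P(+) = P(+|D)P(D) + P(+|¬D)P(¬D)
     = 0.8792 × 0.0429 + 0.0595 × 0.9571
     = 0.03771768 + 0.05694745
     = 0.09466513

Step 2: Apply Bayes' theorem for P(D|+)
P(D|+) = P(+|D)P(D) / P(+)
       = 0.03771768 / 0.09466513
       = 0.3984


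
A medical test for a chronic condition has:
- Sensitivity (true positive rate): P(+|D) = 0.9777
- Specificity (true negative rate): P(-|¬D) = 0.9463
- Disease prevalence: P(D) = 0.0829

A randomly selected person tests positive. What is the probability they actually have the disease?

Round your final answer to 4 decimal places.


Let D = has disease, + = positive test

Given:
- P(D) = 0.0829 (prevalence)
- P(+|D) = 0.9777 (sensitivity)
- P(-|¬D) = 0.9463 (specificity)
- P(+|¬D) = 0.0537 (false positive rate = 1 - specificity)

Step 1: Find P(+)
P(+) = P(+|D)P(D) + P(+|¬D)P(¬D)
     = 0.9777 × 0.0829 + 0.0537 × 0.9171
     = 0.08105133 + 0.04924827
     = 0.13029960

Step 2: Apply Bayes' theorem for P(D|+)
P(D|+) = P(+|D)P(D) / P(+)
       = 0.08105133 / 0.13029960
       = 0.6220


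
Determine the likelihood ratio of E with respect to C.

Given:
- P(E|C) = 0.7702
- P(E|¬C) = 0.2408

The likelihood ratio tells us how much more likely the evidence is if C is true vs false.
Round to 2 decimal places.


Likelihood Ratio (LR) = P(E|C) / P(E|¬C)

LR = 0.7702 / 0.2408
   = 3.20

The evidence is 3.20 times more likely if C is true than if C is false.
Since LR > 1, the evidence supports C over ¬C.


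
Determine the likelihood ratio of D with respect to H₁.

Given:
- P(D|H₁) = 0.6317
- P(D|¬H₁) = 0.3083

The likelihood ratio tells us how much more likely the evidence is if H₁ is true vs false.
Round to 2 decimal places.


Likelihood Ratio (LR) = P(D|H₁) / P(D|¬H₁)

LR = 0.6317 / 0.3083
   = 2.05

The evidence is 2.05 times more likely if H₁ is true than if H₁ is false.
Because LR exceeds 1, D is evidence for H₁.


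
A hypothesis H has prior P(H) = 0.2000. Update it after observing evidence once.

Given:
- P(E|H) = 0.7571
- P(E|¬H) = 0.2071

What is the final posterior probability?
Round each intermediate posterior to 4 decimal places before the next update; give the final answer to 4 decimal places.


Sequential Bayesian updating:

Initial prior: P(H) = 0.2000

Update 1:
  P(E) = 0.7571 × 0.2000 + 0.2071 × 0.8000 = 0.15142000 + 0.16568000 = 0.31710000
  P(H|E) = 0.15142000 / 0.31710000 = 0.4775

Final posterior: 0.4775


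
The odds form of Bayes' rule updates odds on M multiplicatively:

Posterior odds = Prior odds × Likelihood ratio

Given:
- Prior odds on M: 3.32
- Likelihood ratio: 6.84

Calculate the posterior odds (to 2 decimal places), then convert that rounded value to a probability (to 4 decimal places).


Step 1: Calculate posterior odds
Posterior odds = Prior odds × LR
               = 3.32 × 6.84
               = 22.71

Step 2: Convert to probability
P(M|E) = Posterior odds / (1 + Posterior odds)
       = 22.71 / (1 + 22.71)
       = 22.71 / 23.71
       = 0.9578

The evidence increased P(M) from 0.7685 to 0.9578.


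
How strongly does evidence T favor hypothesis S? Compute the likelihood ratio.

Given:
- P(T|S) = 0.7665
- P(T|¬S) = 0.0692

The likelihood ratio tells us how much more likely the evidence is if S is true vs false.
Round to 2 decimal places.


Likelihood Ratio (LR) = P(T|S) / P(T|¬S)

LR = 0.7665 / 0.0692
   = 11.08

The evidence is 11.08 times more likely if S is true than if S is false.
Because LR exceeds 1, T is evidence for S.


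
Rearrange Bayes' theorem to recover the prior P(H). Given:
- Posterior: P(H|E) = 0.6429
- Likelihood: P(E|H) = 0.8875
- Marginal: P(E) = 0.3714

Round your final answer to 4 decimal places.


From Bayes' theorem: P(H|E) = P(E|H) × P(H) / P(E)

Rearranging for P(H):
P(H) = P(H|E) × P(E) / P(E|H)
     = 0.6429 × 0.3714 / 0.8875
     = 0.23877306 / 0.8875
     = 0.2690


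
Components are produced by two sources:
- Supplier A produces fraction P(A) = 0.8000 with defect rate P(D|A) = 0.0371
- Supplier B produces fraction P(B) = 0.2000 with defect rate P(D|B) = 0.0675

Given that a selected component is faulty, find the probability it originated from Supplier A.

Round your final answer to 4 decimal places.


Let A = from Supplier A, D = faulty

Given:
- P(A) = 0.8000, P(B) = 0.2000
- P(D|A) = 0.0371, P(D|B) = 0.0675

Step 1: Find P(D)
P(D) = P(D|A)P(A) + P(D|B)P(B)
     = 0.0371 × 0.8000 + 0.0675 × 0.2000
     = 0.02968000 + 0.01350000
     = 0.04318000

Step 2: Apply Bayes' theorem
P(A|D) = P(D|A)P(A) / P(D)
       = 0.02968000 / 0.04318000
       = 0.6874


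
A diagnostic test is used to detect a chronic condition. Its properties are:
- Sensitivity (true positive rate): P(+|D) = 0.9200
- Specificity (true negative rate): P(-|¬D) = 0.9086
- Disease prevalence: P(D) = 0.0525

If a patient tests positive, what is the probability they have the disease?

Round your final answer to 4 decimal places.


Let D = has disease, + = positive test

Given:
- P(D) = 0.0525 (prevalence)
- P(+|D) = 0.9200 (sensitivity)
- P(-|¬D) = 0.9086 (specificity)
- P(+|¬D) = 0.0914 (false positive rate = 1 - specificity)

Step 1: Find P(+)
P(+) = P(+|D)P(D) + P(+|¬D)P(¬D)
     = 0.9200 × 0.0525 + 0.0914 × 0.9475
     = 0.04830000 + 0.08660150
     = 0.13490150

Step 2: Apply Bayes' theorem for P(D|+)
P(D|+) = P(+|D)P(D) / P(+)
       = 0.04830000 / 0.13490150
       = 0.3580


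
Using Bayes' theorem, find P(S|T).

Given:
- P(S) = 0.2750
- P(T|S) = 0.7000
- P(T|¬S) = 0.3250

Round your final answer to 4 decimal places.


Bayes' theorem: P(S|T) = P(T|S) × P(S) / P(T)

Step 1: Calculate P(T) using law of total probability
P(T) = P(T|S)P(S) + P(T|¬S)P(¬S)
     = 0.7000 × 0.2750 + 0.3250 × 0.7250
     = 0.19250000 + 0.23562500
     = 0.42812500

Step 2: Apply Bayes' theorem
P(S|T) = P(T|S) × P(S) / P(T)
       = 0.19250000 / 0.42812500
       = 0.4496


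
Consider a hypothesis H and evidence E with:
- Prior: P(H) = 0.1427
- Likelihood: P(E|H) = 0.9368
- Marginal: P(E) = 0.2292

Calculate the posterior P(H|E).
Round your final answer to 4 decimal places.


Using Bayes' theorem:

P(H|E) = P(E|H) × P(H) / P(E)
       = 0.9368 × 0.1427 / 0.2292
       = 0.13368136 / 0.2292
       = 0.5833

The evidence strengthens our belief in H.
Prior: 0.1427 → Posterior: 0.5833


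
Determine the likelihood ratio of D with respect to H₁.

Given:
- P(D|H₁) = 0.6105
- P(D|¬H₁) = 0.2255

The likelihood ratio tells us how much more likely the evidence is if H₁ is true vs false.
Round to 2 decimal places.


Likelihood Ratio (LR) = P(D|H₁) / P(D|¬H₁)

LR = 0.6105 / 0.2255
   = 2.71

The evidence is 2.71 times more likely if H₁ is true than if H₁ is false.
Since LR > 1, the evidence supports H₁ over ¬H₁.


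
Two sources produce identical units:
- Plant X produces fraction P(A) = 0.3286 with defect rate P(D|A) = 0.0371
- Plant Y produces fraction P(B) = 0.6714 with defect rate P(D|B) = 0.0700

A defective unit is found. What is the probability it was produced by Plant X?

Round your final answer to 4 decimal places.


Let A = from Plant X, D = defective

Given:
- P(A) = 0.3286, P(B) = 0.6714
- P(D|A) = 0.0371, P(D|B) = 0.0700

Step 1: Find P(D)
P(D) = P(D|A)P(A) + P(D|B)P(B)
     = 0.0371 × 0.3286 + 0.0700 × 0.6714
     = 0.01219106 + 0.04699800
     = 0.05918906

Step 2: Apply Bayes' theorem
P(A|D) = P(D|A)P(A) / P(D)
       = 0.01219106 / 0.05918906
       = 0.2060


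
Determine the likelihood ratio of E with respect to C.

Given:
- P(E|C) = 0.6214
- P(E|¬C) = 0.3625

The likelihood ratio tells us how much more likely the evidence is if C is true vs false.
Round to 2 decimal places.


Likelihood Ratio (LR) = P(E|C) / P(E|¬C)

LR = 0.6214 / 0.3625
   = 1.71

The evidence is 1.71 times more likely if C is true than if C is false.
LR > 1, so observing E raises the odds in favor of C.


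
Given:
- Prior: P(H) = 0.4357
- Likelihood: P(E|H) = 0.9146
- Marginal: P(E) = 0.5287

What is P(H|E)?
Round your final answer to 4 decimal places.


Using Bayes' theorem:

P(H|E) = P(E|H) × P(H) / P(E)
       = 0.9146 × 0.4357 / 0.5287
       = 0.39849122 / 0.5287
       = 0.7537

The evidence strengthens our belief in H.
Prior: 0.4357 → Posterior: 0.7537


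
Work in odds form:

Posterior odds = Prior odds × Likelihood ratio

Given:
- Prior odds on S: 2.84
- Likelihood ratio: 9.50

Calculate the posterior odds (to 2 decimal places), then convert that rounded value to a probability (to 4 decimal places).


Step 1: Calculate posterior odds
Posterior odds = Prior odds × LR
               = 2.84 × 9.50
               = 26.98

Step 2: Convert to probability
P(S|E) = Posterior odds / (1 + Posterior odds)
       = 26.98 / (1 + 26.98)
       = 26.98 / 27.98
       = 0.9643

The evidence increased P(S) from 0.7396 to 0.9643.


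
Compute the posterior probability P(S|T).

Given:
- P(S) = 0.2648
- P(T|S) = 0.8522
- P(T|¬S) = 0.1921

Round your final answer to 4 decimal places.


Bayes' theorem: P(S|T) = P(T|S) × P(S) / P(T)

Step 1: Calculate P(T) using law of total probability
P(T) = P(T|S)P(S) + P(T|¬S)P(¬S)
     = 0.8522 × 0.2648 + 0.1921 × 0.7352
     = 0.22566256 + 0.14123192
     = 0.36689448

Step 2: Apply Bayes' theorem
P(S|T) = P(T|S) × P(S) / P(T)
       = 0.22566256 / 0.36689448
       = 0.6151


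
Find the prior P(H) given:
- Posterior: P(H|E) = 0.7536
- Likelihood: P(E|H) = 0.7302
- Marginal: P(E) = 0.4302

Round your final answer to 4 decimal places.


From Bayes' theorem: P(H|E) = P(E|H) × P(H) / P(E)

Rearranging for P(H):
P(H) = P(H|E) × P(E) / P(E|H)
     = 0.7536 × 0.4302 / 0.7302
     = 0.32419872 / 0.7302
     = 0.4440


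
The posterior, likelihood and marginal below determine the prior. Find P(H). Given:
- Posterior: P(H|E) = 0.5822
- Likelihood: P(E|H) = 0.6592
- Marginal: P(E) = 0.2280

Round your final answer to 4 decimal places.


From Bayes' theorem: P(H|E) = P(E|H) × P(H) / P(E)

Rearranging for P(H):
P(H) = P(H|E) × P(E) / P(E|H)
     = 0.5822 × 0.2280 / 0.6592
     = 0.13274160 / 0.6592
     = 0.2014


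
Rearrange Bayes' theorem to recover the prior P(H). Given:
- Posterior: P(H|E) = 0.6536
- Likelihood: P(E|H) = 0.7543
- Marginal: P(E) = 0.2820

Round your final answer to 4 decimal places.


From Bayes' theorem: P(H|E) = P(E|H) × P(H) / P(E)

Rearranging for P(H):
P(H) = P(H|E) × P(E) / P(E|H)
     = 0.6536 × 0.2820 / 0.7543
     = 0.18431520 / 0.7543
     = 0.2444


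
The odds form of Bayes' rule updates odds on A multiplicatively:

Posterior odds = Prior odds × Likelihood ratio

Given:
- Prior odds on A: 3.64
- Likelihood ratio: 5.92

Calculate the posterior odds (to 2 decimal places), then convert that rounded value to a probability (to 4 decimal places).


Step 1: Calculate posterior odds
Posterior odds = Prior odds × LR
               = 3.64 × 5.92
               = 21.55

Step 2: Convert to probability
P(A|E) = Posterior odds / (1 + Posterior odds)
       = 21.55 / (1 + 21.55)
       = 21.55 / 22.55
       = 0.9557

The evidence increased P(A) from 0.7845 to 0.9557.


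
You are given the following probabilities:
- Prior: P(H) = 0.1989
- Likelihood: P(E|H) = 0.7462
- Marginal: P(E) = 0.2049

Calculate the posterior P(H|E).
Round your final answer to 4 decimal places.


Using Bayes' theorem:

P(H|E) = P(E|H) × P(H) / P(E)
       = 0.7462 × 0.1989 / 0.2049
       = 0.14841918 / 0.2049
       = 0.7243

The evidence strengthens our belief in H.
Prior: 0.1989 → Posterior: 0.7243


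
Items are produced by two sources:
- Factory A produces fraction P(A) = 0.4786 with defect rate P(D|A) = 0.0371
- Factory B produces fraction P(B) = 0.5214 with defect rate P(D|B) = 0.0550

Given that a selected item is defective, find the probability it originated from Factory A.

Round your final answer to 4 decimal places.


Let A = from Factory A, D = defective

Given:
- P(A) = 0.4786, P(B) = 0.5214
- P(D|A) = 0.0371, P(D|B) = 0.0550

Step 1: Find P(D)
P(D) = P(D|A)P(A) + P(D|B)P(B)
     = 0.0371 × 0.4786 + 0.0550 × 0.5214
     = 0.01775606 + 0.02867700
     = 0.04643306

Step 2: Apply Bayes' theorem
P(A|D) = P(D|A)P(A) / P(D)
       = 0.01775606 / 0.04643306
       = 0.3824


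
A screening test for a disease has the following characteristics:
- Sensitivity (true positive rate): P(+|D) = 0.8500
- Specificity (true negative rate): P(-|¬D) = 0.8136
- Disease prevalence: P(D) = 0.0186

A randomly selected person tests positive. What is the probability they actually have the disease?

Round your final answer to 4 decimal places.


Let D = has disease, + = positive test

Given:
- P(D) = 0.0186 (prevalence)
- P(+|D) = 0.8500 (sensitivity)
- P(-|¬D) = 0.8136 (specificity)
- P(+|¬D) = 0.1864 (false positive rate = 1 - specificity)

Step 1: Find P(+)
P(+) = P(+|D)P(D) + P(+|¬D)P(¬D)
     = 0.8500 × 0.0186 + 0.1864 × 0.9814
     = 0.01581000 + 0.18293296
     = 0.19874296

Step 2: Apply Bayes' theorem for P(D|+)
P(D|+) = P(+|D)P(D) / P(+)
       = 0.01581000 / 0.19874296
       = 0.0795


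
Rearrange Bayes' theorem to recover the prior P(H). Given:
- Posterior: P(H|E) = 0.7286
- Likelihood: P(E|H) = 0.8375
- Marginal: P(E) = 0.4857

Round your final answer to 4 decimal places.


From Bayes' theorem: P(H|E) = P(E|H) × P(H) / P(E)

Rearranging for P(H):
P(H) = P(H|E) × P(E) / P(E|H)
     = 0.7286 × 0.4857 / 0.8375
     = 0.35388102 / 0.8375
     = 0.4225


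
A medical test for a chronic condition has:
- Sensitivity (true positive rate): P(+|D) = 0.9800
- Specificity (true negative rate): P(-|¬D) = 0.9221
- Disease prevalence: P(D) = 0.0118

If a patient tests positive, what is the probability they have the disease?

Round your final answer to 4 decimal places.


Let D = has disease, + = positive test

Given:
- P(D) = 0.0118 (prevalence)
- P(+|D) = 0.9800 (sensitivity)
- P(-|¬D) = 0.9221 (specificity)
- P(+|¬D) = 0.0779 (false positive rate = 1 - specificity)

Step 1: Find P(+)
P(+) = P(+|D)P(D) + P(+|¬D)P(¬D)
     = 0.9800 × 0.0118 + 0.0779 × 0.9882
     = 0.01156400 + 0.07698078
     = 0.08854478

Step 2: Apply Bayes' theorem for P(D|+)
P(D|+) = P(+|D)P(D) / P(+)
       = 0.01156400 / 0.08854478
       = 0.1306


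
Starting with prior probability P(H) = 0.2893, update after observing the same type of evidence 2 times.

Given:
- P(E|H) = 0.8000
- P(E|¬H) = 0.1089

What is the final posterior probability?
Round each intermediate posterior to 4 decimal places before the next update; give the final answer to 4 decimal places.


Sequential Bayesian updating:

Initial prior: P(H) = 0.2893

Update 1:
  P(E) = 0.8000 × 0.2893 + 0.1089 × 0.7107 = 0.23144000 + 0.07739523 = 0.30883523
  P(H|E) = 0.23144000 / 0.30883523 = 0.7494

Update 2:
  P(E) = 0.8000 × 0.7494 + 0.1089 × 0.2506 = 0.59952000 + 0.02729034 = 0.62681034
  P(H|E) = 0.59952000 / 0.62681034 = 0.9565

Final posterior: 0.9565


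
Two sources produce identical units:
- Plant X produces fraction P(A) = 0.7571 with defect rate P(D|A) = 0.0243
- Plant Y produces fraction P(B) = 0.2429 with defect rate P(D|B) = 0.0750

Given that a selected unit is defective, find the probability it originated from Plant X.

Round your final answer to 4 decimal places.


Let A = from Plant X, D = defective

Given:
- P(A) = 0.7571, P(B) = 0.2429
- P(D|A) = 0.0243, P(D|B) = 0.0750

Step 1: Find P(D)
P(D) = P(D|A)P(A) + P(D|B)P(B)
     = 0.0243 × 0.7571 + 0.0750 × 0.2429
     = 0.01839753 + 0.01821750
     = 0.03661503

Step 2: Apply Bayes' theorem
P(A|D) = P(D|A)P(A) / P(D)
       = 0.01839753 / 0.03661503
       = 0.5025


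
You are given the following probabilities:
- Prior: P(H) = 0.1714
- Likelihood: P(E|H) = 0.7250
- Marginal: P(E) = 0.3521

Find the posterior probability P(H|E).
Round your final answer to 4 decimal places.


Using Bayes' theorem:

P(H|E) = P(E|H) × P(H) / P(E)
       = 0.7250 × 0.1714 / 0.3521
       = 0.12426500 / 0.3521
       = 0.3529

The evidence strengthens our belief in H.
Prior: 0.1714 → Posterior: 0.3529


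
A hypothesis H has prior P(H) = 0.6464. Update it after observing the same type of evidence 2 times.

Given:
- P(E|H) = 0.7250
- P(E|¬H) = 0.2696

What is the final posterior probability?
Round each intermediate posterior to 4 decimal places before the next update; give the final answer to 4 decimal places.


Sequential Bayesian updating:

Initial prior: P(H) = 0.6464

Update 1:
  P(E) = 0.7250 × 0.6464 + 0.2696 × 0.3536 = 0.46864000 + 0.09533056 = 0.56397056
  P(H|E) = 0.46864000 / 0.56397056 = 0.8310

Update 2:
  P(E) = 0.7250 × 0.8310 + 0.2696 × 0.1690 = 0.60247500 + 0.04556240 = 0.64803740
  P(H|E) = 0.60247500 / 0.64803740 = 0.9297

Final posterior: 0.9297


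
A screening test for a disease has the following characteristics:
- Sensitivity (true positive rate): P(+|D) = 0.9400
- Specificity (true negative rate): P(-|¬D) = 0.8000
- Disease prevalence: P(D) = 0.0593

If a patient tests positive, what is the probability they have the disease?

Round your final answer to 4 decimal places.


Let D = has disease, + = positive test

Given:
- P(D) = 0.0593 (prevalence)
- P(+|D) = 0.9400 (sensitivity)
- P(-|¬D) = 0.8000 (specificity)
- P(+|¬D) = 0.2000 (false positive rate = 1 - specificity)

Step 1: Find P(+)
P(+) = P(+|D)P(D) + P(+|¬D)P(¬D)
     = 0.9400 × 0.0593 + 0.2000 × 0.9407
     = 0.05574200 + 0.18814000
     = 0.24388200

Step 2: Apply Bayes' theorem for P(D|+)
P(D|+) = P(+|D)P(D) / P(+)
       = 0.05574200 / 0.24388200
       = 0.2286
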